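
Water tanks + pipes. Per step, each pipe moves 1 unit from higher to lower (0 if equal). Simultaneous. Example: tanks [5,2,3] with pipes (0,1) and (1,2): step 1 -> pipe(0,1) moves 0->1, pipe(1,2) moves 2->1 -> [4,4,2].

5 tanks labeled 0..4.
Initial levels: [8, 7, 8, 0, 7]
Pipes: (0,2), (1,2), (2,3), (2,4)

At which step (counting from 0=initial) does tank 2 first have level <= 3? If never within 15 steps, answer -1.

Step 1: flows [0=2,2->1,2->3,2->4] -> levels [8 8 5 1 8]
Step 2: flows [0->2,1->2,2->3,4->2] -> levels [7 7 7 2 7]
Step 3: flows [0=2,1=2,2->3,2=4] -> levels [7 7 6 3 7]
Step 4: flows [0->2,1->2,2->3,4->2] -> levels [6 6 8 4 6]
Step 5: flows [2->0,2->1,2->3,2->4] -> levels [7 7 4 5 7]
Step 6: flows [0->2,1->2,3->2,4->2] -> levels [6 6 8 4 6]
  -> period-2 cycle (repeats step 4); tank 2 never drops to <=3
Tank 2 never reaches <=3 within 15 steps

Answer: -1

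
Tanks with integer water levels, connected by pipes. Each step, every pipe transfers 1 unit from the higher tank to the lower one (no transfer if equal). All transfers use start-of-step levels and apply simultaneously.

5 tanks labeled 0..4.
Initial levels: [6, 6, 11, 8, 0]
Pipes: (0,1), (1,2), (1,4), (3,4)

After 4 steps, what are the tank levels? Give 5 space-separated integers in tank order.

Answer: 6 7 7 6 5

Derivation:
Step 1: flows [0=1,2->1,1->4,3->4] -> levels [6 6 10 7 2]
Step 2: flows [0=1,2->1,1->4,3->4] -> levels [6 6 9 6 4]
Step 3: flows [0=1,2->1,1->4,3->4] -> levels [6 6 8 5 6]
Step 4: flows [0=1,2->1,1=4,4->3] -> levels [6 7 7 6 5]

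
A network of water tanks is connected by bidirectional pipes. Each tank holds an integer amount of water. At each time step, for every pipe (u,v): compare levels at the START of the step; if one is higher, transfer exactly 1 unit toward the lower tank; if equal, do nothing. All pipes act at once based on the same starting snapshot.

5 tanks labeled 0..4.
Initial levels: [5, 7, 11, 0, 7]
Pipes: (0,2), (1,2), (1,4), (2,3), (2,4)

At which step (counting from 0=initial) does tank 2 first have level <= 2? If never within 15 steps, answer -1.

Step 1: flows [2->0,2->1,1=4,2->3,2->4] -> levels [6 8 7 1 8]
Step 2: flows [2->0,1->2,1=4,2->3,4->2] -> levels [7 7 7 2 7]
Step 3: flows [0=2,1=2,1=4,2->3,2=4] -> levels [7 7 6 3 7]
Step 4: flows [0->2,1->2,1=4,2->3,4->2] -> levels [6 6 8 4 6]
Step 5: flows [2->0,2->1,1=4,2->3,2->4] -> levels [7 7 4 5 7]
Step 6: flows [0->2,1->2,1=4,3->2,4->2] -> levels [6 6 8 4 6]
  -> period-2 cycle (repeats step 4); tank 2 never drops to <=2
Tank 2 never reaches <=2 within 15 steps

Answer: -1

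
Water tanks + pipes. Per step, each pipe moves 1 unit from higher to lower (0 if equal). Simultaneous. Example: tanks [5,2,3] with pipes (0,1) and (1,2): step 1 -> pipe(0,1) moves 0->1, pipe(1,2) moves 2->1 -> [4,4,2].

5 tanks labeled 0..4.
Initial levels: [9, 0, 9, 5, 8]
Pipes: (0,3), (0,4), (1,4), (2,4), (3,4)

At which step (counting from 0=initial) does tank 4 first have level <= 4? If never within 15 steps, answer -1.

Step 1: flows [0->3,0->4,4->1,2->4,4->3] -> levels [7 1 8 7 8]
Step 2: flows [0=3,4->0,4->1,2=4,4->3] -> levels [8 2 8 8 5]
Step 3: flows [0=3,0->4,4->1,2->4,3->4] -> levels [7 3 7 7 7]
Step 4: flows [0=3,0=4,4->1,2=4,3=4] -> levels [7 4 7 7 6]
Step 5: flows [0=3,0->4,4->1,2->4,3->4] -> levels [6 5 6 6 8]
Step 6: flows [0=3,4->0,4->1,4->2,4->3] -> levels [7 6 7 7 4]
Tank 4 first reaches <=4 at step 6

Answer: 6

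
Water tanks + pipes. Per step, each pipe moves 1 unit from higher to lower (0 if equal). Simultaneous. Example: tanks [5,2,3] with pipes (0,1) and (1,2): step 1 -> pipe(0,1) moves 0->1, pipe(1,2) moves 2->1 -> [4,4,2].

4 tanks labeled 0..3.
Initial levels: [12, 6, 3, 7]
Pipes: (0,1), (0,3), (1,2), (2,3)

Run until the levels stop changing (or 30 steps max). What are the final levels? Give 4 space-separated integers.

Answer: 8 6 8 6

Derivation:
Step 1: flows [0->1,0->3,1->2,3->2] -> levels [10 6 5 7]
Step 2: flows [0->1,0->3,1->2,3->2] -> levels [8 6 7 7]
Step 3: flows [0->1,0->3,2->1,2=3] -> levels [6 8 6 8]
Step 4: flows [1->0,3->0,1->2,3->2] -> levels [8 6 8 6]
Step 5: flows [0->1,0->3,2->1,2->3] -> levels [6 8 6 8]
  -> period-2 cycle: step 5 state = step 3 state; never stabilizes
  -> state at step 30: (30-3) mod 2 = 1, same as step 4 -> [8 6 8 6]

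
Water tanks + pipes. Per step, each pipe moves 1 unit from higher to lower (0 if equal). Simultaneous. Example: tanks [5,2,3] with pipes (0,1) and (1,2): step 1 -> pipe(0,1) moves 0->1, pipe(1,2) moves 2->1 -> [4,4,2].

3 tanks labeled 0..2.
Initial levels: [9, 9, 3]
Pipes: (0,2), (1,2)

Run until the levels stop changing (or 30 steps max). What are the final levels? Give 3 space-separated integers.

Step 1: flows [0->2,1->2] -> levels [8 8 5]
Step 2: flows [0->2,1->2] -> levels [7 7 7]
Step 3: flows [0=2,1=2] -> levels [7 7 7]
  -> stable (no change)

Answer: 7 7 7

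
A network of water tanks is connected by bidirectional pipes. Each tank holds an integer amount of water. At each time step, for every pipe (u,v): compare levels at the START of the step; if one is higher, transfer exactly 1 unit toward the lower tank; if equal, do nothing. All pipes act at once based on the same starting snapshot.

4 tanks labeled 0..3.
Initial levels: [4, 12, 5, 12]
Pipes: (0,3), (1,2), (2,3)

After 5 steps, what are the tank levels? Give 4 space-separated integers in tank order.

Step 1: flows [3->0,1->2,3->2] -> levels [5 11 7 10]
Step 2: flows [3->0,1->2,3->2] -> levels [6 10 9 8]
Step 3: flows [3->0,1->2,2->3] -> levels [7 9 9 8]
Step 4: flows [3->0,1=2,2->3] -> levels [8 9 8 8]
Step 5: flows [0=3,1->2,2=3] -> levels [8 8 9 8]

Answer: 8 8 9 8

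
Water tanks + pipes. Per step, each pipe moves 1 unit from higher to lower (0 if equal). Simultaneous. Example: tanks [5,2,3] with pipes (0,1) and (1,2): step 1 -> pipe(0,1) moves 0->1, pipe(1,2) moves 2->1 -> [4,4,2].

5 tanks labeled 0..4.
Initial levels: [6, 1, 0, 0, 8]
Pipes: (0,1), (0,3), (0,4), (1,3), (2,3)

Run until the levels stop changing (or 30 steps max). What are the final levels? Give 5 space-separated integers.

Step 1: flows [0->1,0->3,4->0,1->3,2=3] -> levels [5 1 0 2 7]
Step 2: flows [0->1,0->3,4->0,3->1,3->2] -> levels [4 3 1 1 6]
Step 3: flows [0->1,0->3,4->0,1->3,2=3] -> levels [3 3 1 3 5]
Step 4: flows [0=1,0=3,4->0,1=3,3->2] -> levels [4 3 2 2 4]
Step 5: flows [0->1,0->3,0=4,1->3,2=3] -> levels [2 3 2 4 4]
Step 6: flows [1->0,3->0,4->0,3->1,3->2] -> levels [5 3 3 1 3]
Step 7: flows [0->1,0->3,0->4,1->3,2->3] -> levels [2 3 2 4 4]
  -> period-2 cycle: step 7 state = step 5 state; never stabilizes
  -> state at step 30: (30-5) mod 2 = 1, same as step 6 -> [5 3 3 1 3]

Answer: 5 3 3 1 3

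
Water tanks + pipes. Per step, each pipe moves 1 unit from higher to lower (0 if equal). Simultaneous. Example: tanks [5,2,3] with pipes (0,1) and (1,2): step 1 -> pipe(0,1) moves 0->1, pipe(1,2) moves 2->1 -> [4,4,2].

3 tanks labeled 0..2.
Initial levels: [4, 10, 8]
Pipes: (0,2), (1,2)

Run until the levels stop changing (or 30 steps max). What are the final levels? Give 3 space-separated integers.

Answer: 7 7 8

Derivation:
Step 1: flows [2->0,1->2] -> levels [5 9 8]
Step 2: flows [2->0,1->2] -> levels [6 8 8]
Step 3: flows [2->0,1=2] -> levels [7 8 7]
Step 4: flows [0=2,1->2] -> levels [7 7 8]
Step 5: flows [2->0,2->1] -> levels [8 8 6]
Step 6: flows [0->2,1->2] -> levels [7 7 8]
  -> period-2 cycle: step 6 state = step 4 state; never stabilizes
  -> state at step 30: (30-4) mod 2 = 0, same as step 4 -> [7 7 8]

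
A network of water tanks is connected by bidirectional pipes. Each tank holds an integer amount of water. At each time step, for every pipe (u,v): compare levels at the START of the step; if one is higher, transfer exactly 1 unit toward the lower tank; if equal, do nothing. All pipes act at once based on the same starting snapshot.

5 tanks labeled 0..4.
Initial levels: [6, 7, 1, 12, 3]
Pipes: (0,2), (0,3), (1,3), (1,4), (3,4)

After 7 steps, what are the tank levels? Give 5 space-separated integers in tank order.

Step 1: flows [0->2,3->0,3->1,1->4,3->4] -> levels [6 7 2 9 5]
Step 2: flows [0->2,3->0,3->1,1->4,3->4] -> levels [6 7 3 6 7]
Step 3: flows [0->2,0=3,1->3,1=4,4->3] -> levels [5 6 4 8 6]
Step 4: flows [0->2,3->0,3->1,1=4,3->4] -> levels [5 7 5 5 7]
Step 5: flows [0=2,0=3,1->3,1=4,4->3] -> levels [5 6 5 7 6]
Step 6: flows [0=2,3->0,3->1,1=4,3->4] -> levels [6 7 5 4 7]
Step 7: flows [0->2,0->3,1->3,1=4,4->3] -> levels [4 6 6 7 6]

Answer: 4 6 6 7 6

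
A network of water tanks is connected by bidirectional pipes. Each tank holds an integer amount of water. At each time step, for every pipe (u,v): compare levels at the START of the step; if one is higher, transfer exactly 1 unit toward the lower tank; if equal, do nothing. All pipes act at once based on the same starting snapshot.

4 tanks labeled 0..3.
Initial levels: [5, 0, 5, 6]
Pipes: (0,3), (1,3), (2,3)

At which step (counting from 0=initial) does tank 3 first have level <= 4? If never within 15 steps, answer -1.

Answer: 1

Derivation:
Step 1: flows [3->0,3->1,3->2] -> levels [6 1 6 3]
Tank 3 first reaches <=4 at step 1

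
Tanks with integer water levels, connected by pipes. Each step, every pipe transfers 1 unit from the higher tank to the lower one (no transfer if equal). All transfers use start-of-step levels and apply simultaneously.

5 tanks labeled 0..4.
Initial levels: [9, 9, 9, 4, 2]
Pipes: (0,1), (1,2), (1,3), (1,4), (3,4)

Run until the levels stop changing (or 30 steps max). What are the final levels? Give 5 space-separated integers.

Step 1: flows [0=1,1=2,1->3,1->4,3->4] -> levels [9 7 9 4 4]
Step 2: flows [0->1,2->1,1->3,1->4,3=4] -> levels [8 7 8 5 5]
Step 3: flows [0->1,2->1,1->3,1->4,3=4] -> levels [7 7 7 6 6]
Step 4: flows [0=1,1=2,1->3,1->4,3=4] -> levels [7 5 7 7 7]
Step 5: flows [0->1,2->1,3->1,4->1,3=4] -> levels [6 9 6 6 6]
Step 6: flows [1->0,1->2,1->3,1->4,3=4] -> levels [7 5 7 7 7]
  -> period-2 cycle: step 6 state = step 4 state; never stabilizes
  -> state at step 30: (30-4) mod 2 = 0, same as step 4 -> [7 5 7 7 7]

Answer: 7 5 7 7 7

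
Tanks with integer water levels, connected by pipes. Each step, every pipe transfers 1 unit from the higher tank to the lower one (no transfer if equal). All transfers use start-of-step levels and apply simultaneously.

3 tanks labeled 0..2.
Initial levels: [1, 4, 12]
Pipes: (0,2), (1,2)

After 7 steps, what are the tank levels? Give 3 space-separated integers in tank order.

Answer: 6 6 5

Derivation:
Step 1: flows [2->0,2->1] -> levels [2 5 10]
Step 2: flows [2->0,2->1] -> levels [3 6 8]
Step 3: flows [2->0,2->1] -> levels [4 7 6]
Step 4: flows [2->0,1->2] -> levels [5 6 6]
Step 5: flows [2->0,1=2] -> levels [6 6 5]
Step 6: flows [0->2,1->2] -> levels [5 5 7]
Step 7: flows [2->0,2->1] -> levels [6 6 5]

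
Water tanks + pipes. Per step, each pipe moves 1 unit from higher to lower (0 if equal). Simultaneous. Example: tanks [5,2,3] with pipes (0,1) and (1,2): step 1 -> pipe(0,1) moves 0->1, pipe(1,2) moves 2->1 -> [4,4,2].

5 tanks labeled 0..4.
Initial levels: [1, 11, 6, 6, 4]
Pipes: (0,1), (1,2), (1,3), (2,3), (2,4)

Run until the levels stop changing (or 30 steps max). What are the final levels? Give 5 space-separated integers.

Answer: 5 4 7 6 6

Derivation:
Step 1: flows [1->0,1->2,1->3,2=3,2->4] -> levels [2 8 6 7 5]
Step 2: flows [1->0,1->2,1->3,3->2,2->4] -> levels [3 5 7 7 6]
Step 3: flows [1->0,2->1,3->1,2=3,2->4] -> levels [4 6 5 6 7]
Step 4: flows [1->0,1->2,1=3,3->2,4->2] -> levels [5 4 8 5 6]
Step 5: flows [0->1,2->1,3->1,2->3,2->4] -> levels [4 7 5 5 7]
Step 6: flows [1->0,1->2,1->3,2=3,4->2] -> levels [5 4 7 6 6]
Step 7: flows [0->1,2->1,3->1,2->3,2->4] -> levels [4 7 4 6 7]
Step 8: flows [1->0,1->2,1->3,3->2,4->2] -> levels [5 4 7 6 6]
  -> period-2 cycle: step 8 state = step 6 state; never stabilizes
  -> state at step 30: (30-6) mod 2 = 0, same as step 6 -> [5 4 7 6 6]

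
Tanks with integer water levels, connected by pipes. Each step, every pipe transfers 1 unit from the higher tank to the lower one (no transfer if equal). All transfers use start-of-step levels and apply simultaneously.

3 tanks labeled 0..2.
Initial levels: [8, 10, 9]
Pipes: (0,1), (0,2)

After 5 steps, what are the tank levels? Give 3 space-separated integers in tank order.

Answer: 10 9 8

Derivation:
Step 1: flows [1->0,2->0] -> levels [10 9 8]
Step 2: flows [0->1,0->2] -> levels [8 10 9]
  -> period-2 cycle: step 2 state = step 0 state
  -> state at step 5: (5-0) mod 2 = 1, same as step 1 -> [10 9 8]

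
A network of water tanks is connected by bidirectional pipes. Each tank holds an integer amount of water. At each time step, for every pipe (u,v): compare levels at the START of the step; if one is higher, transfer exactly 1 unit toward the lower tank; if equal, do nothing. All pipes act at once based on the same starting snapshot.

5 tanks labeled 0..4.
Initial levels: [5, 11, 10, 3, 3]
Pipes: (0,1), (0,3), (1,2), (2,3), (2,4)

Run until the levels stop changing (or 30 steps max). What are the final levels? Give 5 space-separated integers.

Answer: 8 5 8 5 6

Derivation:
Step 1: flows [1->0,0->3,1->2,2->3,2->4] -> levels [5 9 9 5 4]
Step 2: flows [1->0,0=3,1=2,2->3,2->4] -> levels [6 8 7 6 5]
Step 3: flows [1->0,0=3,1->2,2->3,2->4] -> levels [7 6 6 7 6]
Step 4: flows [0->1,0=3,1=2,3->2,2=4] -> levels [6 7 7 6 6]
Step 5: flows [1->0,0=3,1=2,2->3,2->4] -> levels [7 6 5 7 7]
Step 6: flows [0->1,0=3,1->2,3->2,4->2] -> levels [6 6 8 6 6]
Step 7: flows [0=1,0=3,2->1,2->3,2->4] -> levels [6 7 5 7 7]
Step 8: flows [1->0,3->0,1->2,3->2,4->2] -> levels [8 5 8 5 6]
Step 9: flows [0->1,0->3,2->1,2->3,2->4] -> levels [6 7 5 7 7]
  -> period-2 cycle: step 9 state = step 7 state; never stabilizes
  -> state at step 30: (30-7) mod 2 = 1, same as step 8 -> [8 5 8 5 6]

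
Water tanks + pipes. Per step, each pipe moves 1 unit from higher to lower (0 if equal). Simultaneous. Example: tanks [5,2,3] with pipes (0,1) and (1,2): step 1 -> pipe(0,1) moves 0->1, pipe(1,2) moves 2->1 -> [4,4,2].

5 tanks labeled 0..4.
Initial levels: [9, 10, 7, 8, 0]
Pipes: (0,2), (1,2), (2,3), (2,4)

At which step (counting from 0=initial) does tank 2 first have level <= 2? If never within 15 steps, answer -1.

Step 1: flows [0->2,1->2,3->2,2->4] -> levels [8 9 9 7 1]
Step 2: flows [2->0,1=2,2->3,2->4] -> levels [9 9 6 8 2]
Step 3: flows [0->2,1->2,3->2,2->4] -> levels [8 8 8 7 3]
Step 4: flows [0=2,1=2,2->3,2->4] -> levels [8 8 6 8 4]
Step 5: flows [0->2,1->2,3->2,2->4] -> levels [7 7 8 7 5]
Step 6: flows [2->0,2->1,2->3,2->4] -> levels [8 8 4 8 6]
Step 7: flows [0->2,1->2,3->2,4->2] -> levels [7 7 8 7 5]
  -> period-2 cycle (repeats step 5); tank 2 never drops to <=2
Tank 2 never reaches <=2 within 15 steps

Answer: -1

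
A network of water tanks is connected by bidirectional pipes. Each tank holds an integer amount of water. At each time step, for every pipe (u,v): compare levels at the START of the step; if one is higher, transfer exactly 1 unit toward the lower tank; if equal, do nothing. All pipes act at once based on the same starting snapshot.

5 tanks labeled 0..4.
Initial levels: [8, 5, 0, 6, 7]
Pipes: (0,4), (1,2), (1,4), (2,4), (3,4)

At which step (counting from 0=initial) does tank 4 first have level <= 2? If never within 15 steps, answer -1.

Answer: -1

Derivation:
Step 1: flows [0->4,1->2,4->1,4->2,4->3] -> levels [7 5 2 7 5]
Step 2: flows [0->4,1->2,1=4,4->2,3->4] -> levels [6 4 4 6 6]
Step 3: flows [0=4,1=2,4->1,4->2,3=4] -> levels [6 5 5 6 4]
Step 4: flows [0->4,1=2,1->4,2->4,3->4] -> levels [5 4 4 5 8]
Step 5: flows [4->0,1=2,4->1,4->2,4->3] -> levels [6 5 5 6 4]
  -> period-2 cycle (repeats step 3); tank 4 never drops to <=2
Tank 4 never reaches <=2 within 15 steps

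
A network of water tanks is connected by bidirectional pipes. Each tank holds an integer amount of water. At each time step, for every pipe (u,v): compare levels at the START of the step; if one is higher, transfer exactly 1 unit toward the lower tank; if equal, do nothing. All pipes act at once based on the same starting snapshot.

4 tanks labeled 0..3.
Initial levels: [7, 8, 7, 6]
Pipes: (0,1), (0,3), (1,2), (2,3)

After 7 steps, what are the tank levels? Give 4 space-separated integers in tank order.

Answer: 7 6 7 8

Derivation:
Step 1: flows [1->0,0->3,1->2,2->3] -> levels [7 6 7 8]
Step 2: flows [0->1,3->0,2->1,3->2] -> levels [7 8 7 6]
  -> period-2 cycle: step 2 state = step 0 state
  -> state at step 7: (7-0) mod 2 = 1, same as step 1 -> [7 6 7 8]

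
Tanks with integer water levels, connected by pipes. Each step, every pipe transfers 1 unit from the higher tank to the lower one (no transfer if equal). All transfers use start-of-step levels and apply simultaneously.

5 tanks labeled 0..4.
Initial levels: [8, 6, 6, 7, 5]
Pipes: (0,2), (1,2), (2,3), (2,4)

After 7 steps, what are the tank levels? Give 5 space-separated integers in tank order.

Step 1: flows [0->2,1=2,3->2,2->4] -> levels [7 6 7 6 6]
Step 2: flows [0=2,2->1,2->3,2->4] -> levels [7 7 4 7 7]
Step 3: flows [0->2,1->2,3->2,4->2] -> levels [6 6 8 6 6]
Step 4: flows [2->0,2->1,2->3,2->4] -> levels [7 7 4 7 7]
  -> period-2 cycle: step 4 state = step 2 state
  -> state at step 7: (7-2) mod 2 = 1, same as step 3 -> [6 6 8 6 6]

Answer: 6 6 8 6 6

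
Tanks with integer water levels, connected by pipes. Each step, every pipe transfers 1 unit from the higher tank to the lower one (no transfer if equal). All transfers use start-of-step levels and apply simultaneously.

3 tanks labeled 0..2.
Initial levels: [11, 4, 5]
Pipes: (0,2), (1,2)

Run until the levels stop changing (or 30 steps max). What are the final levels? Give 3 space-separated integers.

Answer: 6 6 8

Derivation:
Step 1: flows [0->2,2->1] -> levels [10 5 5]
Step 2: flows [0->2,1=2] -> levels [9 5 6]
Step 3: flows [0->2,2->1] -> levels [8 6 6]
Step 4: flows [0->2,1=2] -> levels [7 6 7]
Step 5: flows [0=2,2->1] -> levels [7 7 6]
Step 6: flows [0->2,1->2] -> levels [6 6 8]
Step 7: flows [2->0,2->1] -> levels [7 7 6]
  -> period-2 cycle: step 7 state = step 5 state; never stabilizes
  -> state at step 30: (30-5) mod 2 = 1, same as step 6 -> [6 6 8]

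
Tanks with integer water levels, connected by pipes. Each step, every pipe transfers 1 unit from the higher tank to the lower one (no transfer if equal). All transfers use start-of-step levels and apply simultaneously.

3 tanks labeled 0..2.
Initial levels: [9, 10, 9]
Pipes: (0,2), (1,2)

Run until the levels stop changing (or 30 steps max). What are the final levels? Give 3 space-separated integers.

Step 1: flows [0=2,1->2] -> levels [9 9 10]
Step 2: flows [2->0,2->1] -> levels [10 10 8]
Step 3: flows [0->2,1->2] -> levels [9 9 10]
  -> period-2 cycle: step 3 state = step 1 state; never stabilizes
  -> state at step 30: (30-1) mod 2 = 1, same as step 2 -> [10 10 8]

Answer: 10 10 8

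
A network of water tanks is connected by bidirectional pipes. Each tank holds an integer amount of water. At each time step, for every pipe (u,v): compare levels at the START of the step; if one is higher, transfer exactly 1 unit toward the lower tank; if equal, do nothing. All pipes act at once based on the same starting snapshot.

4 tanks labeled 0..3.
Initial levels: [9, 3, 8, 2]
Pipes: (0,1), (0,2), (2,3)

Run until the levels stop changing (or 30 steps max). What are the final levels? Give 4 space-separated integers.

Answer: 7 5 4 6

Derivation:
Step 1: flows [0->1,0->2,2->3] -> levels [7 4 8 3]
Step 2: flows [0->1,2->0,2->3] -> levels [7 5 6 4]
Step 3: flows [0->1,0->2,2->3] -> levels [5 6 6 5]
Step 4: flows [1->0,2->0,2->3] -> levels [7 5 4 6]
Step 5: flows [0->1,0->2,3->2] -> levels [5 6 6 5]
  -> period-2 cycle: step 5 state = step 3 state; never stabilizes
  -> state at step 30: (30-3) mod 2 = 1, same as step 4 -> [7 5 4 6]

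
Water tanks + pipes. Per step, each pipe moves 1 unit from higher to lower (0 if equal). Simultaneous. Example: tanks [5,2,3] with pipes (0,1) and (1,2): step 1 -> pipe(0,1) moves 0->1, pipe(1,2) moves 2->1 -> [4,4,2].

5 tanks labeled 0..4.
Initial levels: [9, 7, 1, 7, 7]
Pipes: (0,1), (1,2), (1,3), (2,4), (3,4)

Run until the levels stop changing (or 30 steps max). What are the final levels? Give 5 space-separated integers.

Step 1: flows [0->1,1->2,1=3,4->2,3=4] -> levels [8 7 3 7 6]
Step 2: flows [0->1,1->2,1=3,4->2,3->4] -> levels [7 7 5 6 6]
Step 3: flows [0=1,1->2,1->3,4->2,3=4] -> levels [7 5 7 7 5]
Step 4: flows [0->1,2->1,3->1,2->4,3->4] -> levels [6 8 5 5 7]
Step 5: flows [1->0,1->2,1->3,4->2,4->3] -> levels [7 5 7 7 5]
  -> period-2 cycle: step 5 state = step 3 state; never stabilizes
  -> state at step 30: (30-3) mod 2 = 1, same as step 4 -> [6 8 5 5 7]

Answer: 6 8 5 5 7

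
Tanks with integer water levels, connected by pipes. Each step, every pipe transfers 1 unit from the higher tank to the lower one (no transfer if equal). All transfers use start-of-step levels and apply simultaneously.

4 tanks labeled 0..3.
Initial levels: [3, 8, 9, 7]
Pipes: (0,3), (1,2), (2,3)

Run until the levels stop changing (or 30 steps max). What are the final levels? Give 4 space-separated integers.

Answer: 6 7 6 8

Derivation:
Step 1: flows [3->0,2->1,2->3] -> levels [4 9 7 7]
Step 2: flows [3->0,1->2,2=3] -> levels [5 8 8 6]
Step 3: flows [3->0,1=2,2->3] -> levels [6 8 7 6]
Step 4: flows [0=3,1->2,2->3] -> levels [6 7 7 7]
Step 5: flows [3->0,1=2,2=3] -> levels [7 7 7 6]
Step 6: flows [0->3,1=2,2->3] -> levels [6 7 6 8]
Step 7: flows [3->0,1->2,3->2] -> levels [7 6 8 6]
Step 8: flows [0->3,2->1,2->3] -> levels [6 7 6 8]
  -> period-2 cycle: step 8 state = step 6 state; never stabilizes
  -> state at step 30: (30-6) mod 2 = 0, same as step 6 -> [6 7 6 8]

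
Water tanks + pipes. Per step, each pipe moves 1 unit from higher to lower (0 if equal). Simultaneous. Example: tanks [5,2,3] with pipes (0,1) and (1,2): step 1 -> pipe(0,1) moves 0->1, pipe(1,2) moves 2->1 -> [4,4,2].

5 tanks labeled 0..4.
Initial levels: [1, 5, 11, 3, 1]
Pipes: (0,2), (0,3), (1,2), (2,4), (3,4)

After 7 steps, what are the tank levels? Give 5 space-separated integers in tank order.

Answer: 5 5 3 3 5

Derivation:
Step 1: flows [2->0,3->0,2->1,2->4,3->4] -> levels [3 6 8 1 3]
Step 2: flows [2->0,0->3,2->1,2->4,4->3] -> levels [3 7 5 3 3]
Step 3: flows [2->0,0=3,1->2,2->4,3=4] -> levels [4 6 4 3 4]
Step 4: flows [0=2,0->3,1->2,2=4,4->3] -> levels [3 5 5 5 3]
Step 5: flows [2->0,3->0,1=2,2->4,3->4] -> levels [5 5 3 3 5]
Step 6: flows [0->2,0->3,1->2,4->2,4->3] -> levels [3 4 6 5 3]
Step 7: flows [2->0,3->0,2->1,2->4,3->4] -> levels [5 5 3 3 5]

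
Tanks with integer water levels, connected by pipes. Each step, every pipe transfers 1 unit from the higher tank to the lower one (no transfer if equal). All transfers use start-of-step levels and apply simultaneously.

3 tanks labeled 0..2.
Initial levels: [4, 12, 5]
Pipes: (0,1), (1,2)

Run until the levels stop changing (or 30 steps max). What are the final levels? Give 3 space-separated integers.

Answer: 6 8 7

Derivation:
Step 1: flows [1->0,1->2] -> levels [5 10 6]
Step 2: flows [1->0,1->2] -> levels [6 8 7]
Step 3: flows [1->0,1->2] -> levels [7 6 8]
Step 4: flows [0->1,2->1] -> levels [6 8 7]
  -> period-2 cycle: step 4 state = step 2 state; never stabilizes
  -> state at step 30: (30-2) mod 2 = 0, same as step 2 -> [6 8 7]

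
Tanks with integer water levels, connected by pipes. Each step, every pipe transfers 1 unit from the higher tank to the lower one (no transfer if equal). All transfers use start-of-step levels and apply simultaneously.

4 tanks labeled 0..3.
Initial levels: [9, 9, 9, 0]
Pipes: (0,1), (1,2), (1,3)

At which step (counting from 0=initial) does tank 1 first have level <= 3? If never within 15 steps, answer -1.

Step 1: flows [0=1,1=2,1->3] -> levels [9 8 9 1]
Step 2: flows [0->1,2->1,1->3] -> levels [8 9 8 2]
Step 3: flows [1->0,1->2,1->3] -> levels [9 6 9 3]
Step 4: flows [0->1,2->1,1->3] -> levels [8 7 8 4]
Step 5: flows [0->1,2->1,1->3] -> levels [7 8 7 5]
Step 6: flows [1->0,1->2,1->3] -> levels [8 5 8 6]
Step 7: flows [0->1,2->1,3->1] -> levels [7 8 7 5]
  -> period-2 cycle (repeats step 5); tank 1 never drops to <=3
Tank 1 never reaches <=3 within 15 steps

Answer: -1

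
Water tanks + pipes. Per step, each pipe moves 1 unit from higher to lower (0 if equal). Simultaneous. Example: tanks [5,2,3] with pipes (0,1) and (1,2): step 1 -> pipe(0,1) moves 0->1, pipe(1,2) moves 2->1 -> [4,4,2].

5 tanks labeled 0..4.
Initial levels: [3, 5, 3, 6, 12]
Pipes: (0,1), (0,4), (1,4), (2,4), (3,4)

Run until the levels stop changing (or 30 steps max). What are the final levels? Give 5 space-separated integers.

Answer: 6 6 5 8 4

Derivation:
Step 1: flows [1->0,4->0,4->1,4->2,4->3] -> levels [5 5 4 7 8]
Step 2: flows [0=1,4->0,4->1,4->2,4->3] -> levels [6 6 5 8 4]
Step 3: flows [0=1,0->4,1->4,2->4,3->4] -> levels [5 5 4 7 8]
  -> period-2 cycle: step 3 state = step 1 state; never stabilizes
  -> state at step 30: (30-1) mod 2 = 1, same as step 2 -> [6 6 5 8 4]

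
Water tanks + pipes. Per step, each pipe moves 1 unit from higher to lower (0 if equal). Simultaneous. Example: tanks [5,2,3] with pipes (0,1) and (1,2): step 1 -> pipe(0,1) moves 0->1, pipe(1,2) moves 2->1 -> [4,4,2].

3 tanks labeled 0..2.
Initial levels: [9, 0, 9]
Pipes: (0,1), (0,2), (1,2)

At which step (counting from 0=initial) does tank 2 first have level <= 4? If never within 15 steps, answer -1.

Step 1: flows [0->1,0=2,2->1] -> levels [8 2 8]
Step 2: flows [0->1,0=2,2->1] -> levels [7 4 7]
Step 3: flows [0->1,0=2,2->1] -> levels [6 6 6]
Step 4: flows [0=1,0=2,1=2] -> levels [6 6 6]
  -> stable; tank 2 stays at 6 > 4
Tank 2 never reaches <=4 within 15 steps

Answer: -1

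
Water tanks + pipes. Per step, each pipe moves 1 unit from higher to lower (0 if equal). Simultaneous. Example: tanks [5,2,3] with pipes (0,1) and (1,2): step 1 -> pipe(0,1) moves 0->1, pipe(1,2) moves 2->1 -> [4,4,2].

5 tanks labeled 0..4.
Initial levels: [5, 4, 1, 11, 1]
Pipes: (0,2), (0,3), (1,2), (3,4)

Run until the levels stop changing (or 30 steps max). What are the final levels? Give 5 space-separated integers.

Answer: 4 4 5 4 5

Derivation:
Step 1: flows [0->2,3->0,1->2,3->4] -> levels [5 3 3 9 2]
Step 2: flows [0->2,3->0,1=2,3->4] -> levels [5 3 4 7 3]
Step 3: flows [0->2,3->0,2->1,3->4] -> levels [5 4 4 5 4]
Step 4: flows [0->2,0=3,1=2,3->4] -> levels [4 4 5 4 5]
Step 5: flows [2->0,0=3,2->1,4->3] -> levels [5 5 3 5 4]
Step 6: flows [0->2,0=3,1->2,3->4] -> levels [4 4 5 4 5]
  -> period-2 cycle: step 6 state = step 4 state; never stabilizes
  -> state at step 30: (30-4) mod 2 = 0, same as step 4 -> [4 4 5 4 5]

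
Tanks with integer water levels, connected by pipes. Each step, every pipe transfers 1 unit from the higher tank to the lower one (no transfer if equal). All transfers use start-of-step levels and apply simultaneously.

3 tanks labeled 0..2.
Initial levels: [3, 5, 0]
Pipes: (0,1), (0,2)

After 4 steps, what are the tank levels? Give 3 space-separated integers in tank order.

Step 1: flows [1->0,0->2] -> levels [3 4 1]
Step 2: flows [1->0,0->2] -> levels [3 3 2]
Step 3: flows [0=1,0->2] -> levels [2 3 3]
Step 4: flows [1->0,2->0] -> levels [4 2 2]

Answer: 4 2 2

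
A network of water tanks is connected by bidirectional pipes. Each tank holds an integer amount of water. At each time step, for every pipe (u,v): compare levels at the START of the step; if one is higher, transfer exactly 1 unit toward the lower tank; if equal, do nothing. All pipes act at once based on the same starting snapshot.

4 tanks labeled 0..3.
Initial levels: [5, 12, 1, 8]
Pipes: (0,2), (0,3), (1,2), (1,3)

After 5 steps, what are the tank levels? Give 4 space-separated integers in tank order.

Step 1: flows [0->2,3->0,1->2,1->3] -> levels [5 10 3 8]
Step 2: flows [0->2,3->0,1->2,1->3] -> levels [5 8 5 8]
Step 3: flows [0=2,3->0,1->2,1=3] -> levels [6 7 6 7]
Step 4: flows [0=2,3->0,1->2,1=3] -> levels [7 6 7 6]
Step 5: flows [0=2,0->3,2->1,1=3] -> levels [6 7 6 7]

Answer: 6 7 6 7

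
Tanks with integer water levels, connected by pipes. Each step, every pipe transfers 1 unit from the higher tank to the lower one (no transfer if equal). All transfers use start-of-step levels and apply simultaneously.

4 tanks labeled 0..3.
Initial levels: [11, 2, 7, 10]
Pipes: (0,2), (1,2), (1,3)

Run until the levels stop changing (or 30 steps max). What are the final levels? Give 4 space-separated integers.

Step 1: flows [0->2,2->1,3->1] -> levels [10 4 7 9]
Step 2: flows [0->2,2->1,3->1] -> levels [9 6 7 8]
Step 3: flows [0->2,2->1,3->1] -> levels [8 8 7 7]
Step 4: flows [0->2,1->2,1->3] -> levels [7 6 9 8]
Step 5: flows [2->0,2->1,3->1] -> levels [8 8 7 7]
  -> period-2 cycle: step 5 state = step 3 state; never stabilizes
  -> state at step 30: (30-3) mod 2 = 1, same as step 4 -> [7 6 9 8]

Answer: 7 6 9 8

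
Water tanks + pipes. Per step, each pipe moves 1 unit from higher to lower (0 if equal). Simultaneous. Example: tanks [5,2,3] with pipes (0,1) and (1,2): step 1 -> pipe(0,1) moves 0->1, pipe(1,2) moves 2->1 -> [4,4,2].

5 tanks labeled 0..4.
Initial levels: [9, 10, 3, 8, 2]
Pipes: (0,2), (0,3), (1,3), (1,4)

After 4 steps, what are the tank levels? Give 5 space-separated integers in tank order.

Answer: 6 6 7 7 6

Derivation:
Step 1: flows [0->2,0->3,1->3,1->4] -> levels [7 8 4 10 3]
Step 2: flows [0->2,3->0,3->1,1->4] -> levels [7 8 5 8 4]
Step 3: flows [0->2,3->0,1=3,1->4] -> levels [7 7 6 7 5]
Step 4: flows [0->2,0=3,1=3,1->4] -> levels [6 6 7 7 6]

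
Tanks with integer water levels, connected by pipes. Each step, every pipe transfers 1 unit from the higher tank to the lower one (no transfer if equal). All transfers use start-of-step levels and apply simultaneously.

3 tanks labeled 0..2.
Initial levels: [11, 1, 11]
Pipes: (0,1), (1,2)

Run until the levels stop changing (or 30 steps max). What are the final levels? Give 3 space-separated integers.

Answer: 7 9 7

Derivation:
Step 1: flows [0->1,2->1] -> levels [10 3 10]
Step 2: flows [0->1,2->1] -> levels [9 5 9]
Step 3: flows [0->1,2->1] -> levels [8 7 8]
Step 4: flows [0->1,2->1] -> levels [7 9 7]
Step 5: flows [1->0,1->2] -> levels [8 7 8]
  -> period-2 cycle: step 5 state = step 3 state; never stabilizes
  -> state at step 30: (30-3) mod 2 = 1, same as step 4 -> [7 9 7]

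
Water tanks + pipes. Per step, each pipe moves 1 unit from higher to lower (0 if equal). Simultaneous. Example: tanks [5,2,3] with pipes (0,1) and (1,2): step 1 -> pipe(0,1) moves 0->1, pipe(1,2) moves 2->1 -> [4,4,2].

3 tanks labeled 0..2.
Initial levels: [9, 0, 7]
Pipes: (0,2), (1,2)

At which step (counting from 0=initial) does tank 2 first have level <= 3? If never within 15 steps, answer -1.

Answer: -1

Derivation:
Step 1: flows [0->2,2->1] -> levels [8 1 7]
Step 2: flows [0->2,2->1] -> levels [7 2 7]
Step 3: flows [0=2,2->1] -> levels [7 3 6]
Step 4: flows [0->2,2->1] -> levels [6 4 6]
Step 5: flows [0=2,2->1] -> levels [6 5 5]
Step 6: flows [0->2,1=2] -> levels [5 5 6]
Step 7: flows [2->0,2->1] -> levels [6 6 4]
Step 8: flows [0->2,1->2] -> levels [5 5 6]
  -> period-2 cycle (repeats step 6); tank 2 never drops to <=3
Tank 2 never reaches <=3 within 15 steps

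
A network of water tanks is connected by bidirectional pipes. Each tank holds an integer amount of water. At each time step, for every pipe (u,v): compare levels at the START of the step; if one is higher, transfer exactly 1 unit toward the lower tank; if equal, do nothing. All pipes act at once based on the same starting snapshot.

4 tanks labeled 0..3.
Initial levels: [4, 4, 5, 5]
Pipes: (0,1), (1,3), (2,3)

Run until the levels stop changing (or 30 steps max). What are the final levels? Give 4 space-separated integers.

Answer: 5 3 4 6

Derivation:
Step 1: flows [0=1,3->1,2=3] -> levels [4 5 5 4]
Step 2: flows [1->0,1->3,2->3] -> levels [5 3 4 6]
Step 3: flows [0->1,3->1,3->2] -> levels [4 5 5 4]
  -> period-2 cycle: step 3 state = step 1 state; never stabilizes
  -> state at step 30: (30-1) mod 2 = 1, same as step 2 -> [5 3 4 6]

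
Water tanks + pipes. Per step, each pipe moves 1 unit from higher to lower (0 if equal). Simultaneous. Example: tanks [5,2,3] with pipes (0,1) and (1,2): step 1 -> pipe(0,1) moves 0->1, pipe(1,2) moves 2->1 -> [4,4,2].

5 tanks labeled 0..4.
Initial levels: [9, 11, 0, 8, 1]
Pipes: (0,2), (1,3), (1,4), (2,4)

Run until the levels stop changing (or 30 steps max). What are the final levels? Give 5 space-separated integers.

Answer: 5 6 4 7 7

Derivation:
Step 1: flows [0->2,1->3,1->4,4->2] -> levels [8 9 2 9 1]
Step 2: flows [0->2,1=3,1->4,2->4] -> levels [7 8 2 9 3]
Step 3: flows [0->2,3->1,1->4,4->2] -> levels [6 8 4 8 3]
Step 4: flows [0->2,1=3,1->4,2->4] -> levels [5 7 4 8 5]
Step 5: flows [0->2,3->1,1->4,4->2] -> levels [4 7 6 7 5]
Step 6: flows [2->0,1=3,1->4,2->4] -> levels [5 6 4 7 7]
Step 7: flows [0->2,3->1,4->1,4->2] -> levels [4 8 6 6 5]
Step 8: flows [2->0,1->3,1->4,2->4] -> levels [5 6 4 7 7]
  -> period-2 cycle: step 8 state = step 6 state; never stabilizes
  -> state at step 30: (30-6) mod 2 = 0, same as step 6 -> [5 6 4 7 7]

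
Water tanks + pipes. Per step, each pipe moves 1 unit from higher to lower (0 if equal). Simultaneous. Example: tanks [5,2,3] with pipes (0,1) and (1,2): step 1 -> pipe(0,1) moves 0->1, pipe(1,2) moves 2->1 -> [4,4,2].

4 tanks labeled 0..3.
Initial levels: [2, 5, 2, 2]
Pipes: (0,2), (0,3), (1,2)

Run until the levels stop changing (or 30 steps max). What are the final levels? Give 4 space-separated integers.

Answer: 4 3 2 2

Derivation:
Step 1: flows [0=2,0=3,1->2] -> levels [2 4 3 2]
Step 2: flows [2->0,0=3,1->2] -> levels [3 3 3 2]
Step 3: flows [0=2,0->3,1=2] -> levels [2 3 3 3]
Step 4: flows [2->0,3->0,1=2] -> levels [4 3 2 2]
Step 5: flows [0->2,0->3,1->2] -> levels [2 2 4 3]
Step 6: flows [2->0,3->0,2->1] -> levels [4 3 2 2]
  -> period-2 cycle: step 6 state = step 4 state; never stabilizes
  -> state at step 30: (30-4) mod 2 = 0, same as step 4 -> [4 3 2 2]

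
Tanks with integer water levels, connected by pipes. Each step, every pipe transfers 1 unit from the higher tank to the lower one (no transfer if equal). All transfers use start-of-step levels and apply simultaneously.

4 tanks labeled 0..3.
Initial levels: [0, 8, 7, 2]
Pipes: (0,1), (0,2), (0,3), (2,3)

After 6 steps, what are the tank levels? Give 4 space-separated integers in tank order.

Answer: 6 4 3 4

Derivation:
Step 1: flows [1->0,2->0,3->0,2->3] -> levels [3 7 5 2]
Step 2: flows [1->0,2->0,0->3,2->3] -> levels [4 6 3 4]
Step 3: flows [1->0,0->2,0=3,3->2] -> levels [4 5 5 3]
Step 4: flows [1->0,2->0,0->3,2->3] -> levels [5 4 3 5]
Step 5: flows [0->1,0->2,0=3,3->2] -> levels [3 5 5 4]
Step 6: flows [1->0,2->0,3->0,2->3] -> levels [6 4 3 4]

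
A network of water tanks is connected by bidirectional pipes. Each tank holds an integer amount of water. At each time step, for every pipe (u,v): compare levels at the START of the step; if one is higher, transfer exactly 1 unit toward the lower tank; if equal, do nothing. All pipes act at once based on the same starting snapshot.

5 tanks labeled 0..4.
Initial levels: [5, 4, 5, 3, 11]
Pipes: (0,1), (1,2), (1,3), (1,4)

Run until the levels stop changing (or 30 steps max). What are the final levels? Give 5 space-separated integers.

Answer: 6 4 6 6 6

Derivation:
Step 1: flows [0->1,2->1,1->3,4->1] -> levels [4 6 4 4 10]
Step 2: flows [1->0,1->2,1->3,4->1] -> levels [5 4 5 5 9]
Step 3: flows [0->1,2->1,3->1,4->1] -> levels [4 8 4 4 8]
Step 4: flows [1->0,1->2,1->3,1=4] -> levels [5 5 5 5 8]
Step 5: flows [0=1,1=2,1=3,4->1] -> levels [5 6 5 5 7]
Step 6: flows [1->0,1->2,1->3,4->1] -> levels [6 4 6 6 6]
Step 7: flows [0->1,2->1,3->1,4->1] -> levels [5 8 5 5 5]
Step 8: flows [1->0,1->2,1->3,1->4] -> levels [6 4 6 6 6]
  -> period-2 cycle: step 8 state = step 6 state; never stabilizes
  -> state at step 30: (30-6) mod 2 = 0, same as step 6 -> [6 4 6 6 6]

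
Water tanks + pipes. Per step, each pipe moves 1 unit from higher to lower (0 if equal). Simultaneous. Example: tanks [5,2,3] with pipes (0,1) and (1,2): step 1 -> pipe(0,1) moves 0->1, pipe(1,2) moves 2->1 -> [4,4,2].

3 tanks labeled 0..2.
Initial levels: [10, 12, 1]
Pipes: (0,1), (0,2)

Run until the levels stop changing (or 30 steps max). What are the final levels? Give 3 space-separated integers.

Answer: 9 7 7

Derivation:
Step 1: flows [1->0,0->2] -> levels [10 11 2]
Step 2: flows [1->0,0->2] -> levels [10 10 3]
Step 3: flows [0=1,0->2] -> levels [9 10 4]
Step 4: flows [1->0,0->2] -> levels [9 9 5]
Step 5: flows [0=1,0->2] -> levels [8 9 6]
Step 6: flows [1->0,0->2] -> levels [8 8 7]
Step 7: flows [0=1,0->2] -> levels [7 8 8]
Step 8: flows [1->0,2->0] -> levels [9 7 7]
Step 9: flows [0->1,0->2] -> levels [7 8 8]
  -> period-2 cycle: step 9 state = step 7 state; never stabilizes
  -> state at step 30: (30-7) mod 2 = 1, same as step 8 -> [9 7 7]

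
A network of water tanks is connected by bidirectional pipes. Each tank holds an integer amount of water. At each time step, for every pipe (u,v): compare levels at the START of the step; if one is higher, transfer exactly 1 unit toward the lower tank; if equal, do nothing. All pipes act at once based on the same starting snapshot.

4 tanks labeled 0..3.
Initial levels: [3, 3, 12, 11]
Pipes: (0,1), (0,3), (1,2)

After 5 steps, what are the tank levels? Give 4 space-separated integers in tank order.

Step 1: flows [0=1,3->0,2->1] -> levels [4 4 11 10]
Step 2: flows [0=1,3->0,2->1] -> levels [5 5 10 9]
Step 3: flows [0=1,3->0,2->1] -> levels [6 6 9 8]
Step 4: flows [0=1,3->0,2->1] -> levels [7 7 8 7]
Step 5: flows [0=1,0=3,2->1] -> levels [7 8 7 7]

Answer: 7 8 7 7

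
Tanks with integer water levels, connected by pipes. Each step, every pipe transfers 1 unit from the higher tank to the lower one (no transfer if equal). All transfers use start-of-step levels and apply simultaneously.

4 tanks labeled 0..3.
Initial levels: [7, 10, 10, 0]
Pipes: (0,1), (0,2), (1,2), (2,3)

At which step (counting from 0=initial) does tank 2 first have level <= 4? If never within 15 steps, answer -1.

Step 1: flows [1->0,2->0,1=2,2->3] -> levels [9 9 8 1]
Step 2: flows [0=1,0->2,1->2,2->3] -> levels [8 8 9 2]
Step 3: flows [0=1,2->0,2->1,2->3] -> levels [9 9 6 3]
Step 4: flows [0=1,0->2,1->2,2->3] -> levels [8 8 7 4]
Step 5: flows [0=1,0->2,1->2,2->3] -> levels [7 7 8 5]
Step 6: flows [0=1,2->0,2->1,2->3] -> levels [8 8 5 6]
Step 7: flows [0=1,0->2,1->2,3->2] -> levels [7 7 8 5]
  -> period-2 cycle (repeats step 5); tank 2 never drops to <=4
Tank 2 never reaches <=4 within 15 steps

Answer: -1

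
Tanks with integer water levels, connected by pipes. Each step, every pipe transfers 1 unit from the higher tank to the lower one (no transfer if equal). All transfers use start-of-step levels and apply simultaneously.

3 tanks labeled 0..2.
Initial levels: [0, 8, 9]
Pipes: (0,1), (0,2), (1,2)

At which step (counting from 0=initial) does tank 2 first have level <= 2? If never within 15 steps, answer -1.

Step 1: flows [1->0,2->0,2->1] -> levels [2 8 7]
Step 2: flows [1->0,2->0,1->2] -> levels [4 6 7]
Step 3: flows [1->0,2->0,2->1] -> levels [6 6 5]
Step 4: flows [0=1,0->2,1->2] -> levels [5 5 7]
Step 5: flows [0=1,2->0,2->1] -> levels [6 6 5]
  -> period-2 cycle (repeats step 3); tank 2 never drops to <=2
Tank 2 never reaches <=2 within 15 steps

Answer: -1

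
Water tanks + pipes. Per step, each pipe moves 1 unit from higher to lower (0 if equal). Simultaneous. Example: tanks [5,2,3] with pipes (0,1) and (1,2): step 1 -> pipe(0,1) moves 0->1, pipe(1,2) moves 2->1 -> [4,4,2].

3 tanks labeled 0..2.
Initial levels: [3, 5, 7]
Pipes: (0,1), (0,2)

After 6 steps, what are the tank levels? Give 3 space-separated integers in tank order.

Answer: 5 5 5

Derivation:
Step 1: flows [1->0,2->0] -> levels [5 4 6]
Step 2: flows [0->1,2->0] -> levels [5 5 5]
Step 3: flows [0=1,0=2] -> levels [5 5 5]
  -> stable; steps 4..6 unchanged -> [5 5 5]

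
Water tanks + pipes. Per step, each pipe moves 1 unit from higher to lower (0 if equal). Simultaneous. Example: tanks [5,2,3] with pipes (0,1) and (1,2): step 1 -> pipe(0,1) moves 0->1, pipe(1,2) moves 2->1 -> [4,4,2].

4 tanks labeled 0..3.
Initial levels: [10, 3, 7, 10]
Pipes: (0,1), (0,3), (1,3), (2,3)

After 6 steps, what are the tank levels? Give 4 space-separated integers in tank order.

Step 1: flows [0->1,0=3,3->1,3->2] -> levels [9 5 8 8]
Step 2: flows [0->1,0->3,3->1,2=3] -> levels [7 7 8 8]
Step 3: flows [0=1,3->0,3->1,2=3] -> levels [8 8 8 6]
Step 4: flows [0=1,0->3,1->3,2->3] -> levels [7 7 7 9]
Step 5: flows [0=1,3->0,3->1,3->2] -> levels [8 8 8 6]
  -> period-2 cycle: step 5 state = step 3 state
  -> state at step 6: (6-3) mod 2 = 1, same as step 4 -> [7 7 7 9]

Answer: 7 7 7 9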